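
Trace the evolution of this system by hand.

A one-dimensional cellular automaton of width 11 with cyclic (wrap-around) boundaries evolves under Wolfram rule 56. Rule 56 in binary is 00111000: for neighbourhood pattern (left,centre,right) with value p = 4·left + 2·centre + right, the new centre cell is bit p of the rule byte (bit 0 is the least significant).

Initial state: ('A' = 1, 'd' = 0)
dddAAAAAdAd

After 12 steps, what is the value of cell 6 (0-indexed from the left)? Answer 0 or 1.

t=0: dddAAAAAdAd
t=1: dddAddddAdA
t=2: AdddAddddAd
t=3: dAdddAddddA
t=4: AdAdddAdddd
t=5: dAdAdddAddd
t=6: ddAdAdddAdd
t=7: dddAdAdddAd
t=8: ddddAdAdddA
t=9: AddddAdAddd
t=10: dAddddAdAdd
t=11: ddAddddAdAd
t=12: dddAddddAdA

0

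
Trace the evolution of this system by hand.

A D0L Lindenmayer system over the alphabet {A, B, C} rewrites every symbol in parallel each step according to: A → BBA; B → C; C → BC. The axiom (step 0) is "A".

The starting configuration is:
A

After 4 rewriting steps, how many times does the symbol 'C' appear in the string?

[0] A
[1] BBA
[2] CCBBA
[3] BCBCCCBBA
[4] CBCCBCBCBCCCBBA

8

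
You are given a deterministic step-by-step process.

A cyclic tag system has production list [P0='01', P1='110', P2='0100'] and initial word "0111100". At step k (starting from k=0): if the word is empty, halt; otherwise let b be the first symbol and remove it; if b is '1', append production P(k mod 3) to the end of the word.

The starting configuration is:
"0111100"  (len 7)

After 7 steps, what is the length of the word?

k=0  "0111100"  (len 7)
k=1  "111100"  (len 6)
k=2  "11100110"  (len 8)
k=3  "11001100100"  (len 11)
k=4  "100110010001"  (len 12)
k=5  "00110010001110"  (len 14)
k=6  "0110010001110"  (len 13)
k=7  "110010001110"  (len 12)

12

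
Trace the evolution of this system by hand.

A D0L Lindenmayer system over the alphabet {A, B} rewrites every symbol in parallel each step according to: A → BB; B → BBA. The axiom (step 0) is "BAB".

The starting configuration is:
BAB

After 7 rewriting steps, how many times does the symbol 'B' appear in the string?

2448

t=0: BAB
t=1: BBABBBBA
t=2: BBABBABBBBABBABBABBABB
t=3: BBABBABBBBABBABBBBABBABBABBABBBBABBABBBBABBABBBBABBABBBBABBA
t=4: BBABBABBBBABBABBBBABBABBABBABBBBABBABBBBABBABBABBABBBBABBA…ABBABBBBABBABBBBABBABBABBABBBBABBABBBBABBABBABBABBBBABBABB  (len 164)
t=5: BBABBABBBBABBABBBBABBABBABBABBBBABBABBBBABBABBABBABBBBABBA…ABBABBBBABBABBBBABBABBBBABBABBBBABBABBABBABBBBABBABBBBABBA  (len 448)
t=6: BBABBABBBBABBABBBBABBABBABBABBBBABBABBBBABBABBABBABBBBABBA…ABBABBBBABBABBBBABBABBABBABBBBABBABBBBABBABBABBABBBBABBABB  (len 1224)
t=7: BBABBABBBBABBABBBBABBABBABBABBBBABBABBBBABBABBABBABBBBABBA…ABBABBBBABBABBBBABBABBBBABBABBBBABBABBABBABBBBABBABBBBABBA  (len 3344)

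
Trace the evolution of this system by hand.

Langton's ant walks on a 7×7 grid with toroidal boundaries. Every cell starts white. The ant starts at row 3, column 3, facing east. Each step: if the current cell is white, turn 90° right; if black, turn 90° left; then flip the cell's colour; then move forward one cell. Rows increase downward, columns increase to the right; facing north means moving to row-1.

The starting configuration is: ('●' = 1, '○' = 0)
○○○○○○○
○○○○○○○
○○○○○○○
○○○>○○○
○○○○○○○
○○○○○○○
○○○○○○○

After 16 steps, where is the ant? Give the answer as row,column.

3,3

0) ○○○○○○○
○○○○○○○
○○○○○○○
○○○>○○○
○○○○○○○
○○○○○○○
○○○○○○○
1) ○○○○○○○
○○○○○○○
○○○○○○○
○○○●○○○
○○○v○○○
○○○○○○○
○○○○○○○
2) ○○○○○○○
○○○○○○○
○○○○○○○
○○○●○○○
○○<●○○○
○○○○○○○
○○○○○○○
3) ○○○○○○○
○○○○○○○
○○○○○○○
○○^●○○○
○○●●○○○
○○○○○○○
○○○○○○○
4) ○○○○○○○
○○○○○○○
○○○○○○○
○○●>○○○
○○●●○○○
○○○○○○○
○○○○○○○
5) ○○○○○○○
○○○○○○○
○○○^○○○
○○●○○○○
○○●●○○○
○○○○○○○
○○○○○○○
6) ○○○○○○○
○○○○○○○
○○○●>○○
○○●○○○○
○○●●○○○
○○○○○○○
○○○○○○○
7) ○○○○○○○
○○○○○○○
○○○●●○○
○○●○v○○
○○●●○○○
○○○○○○○
○○○○○○○
8) ○○○○○○○
○○○○○○○
○○○●●○○
○○●<●○○
○○●●○○○
○○○○○○○
○○○○○○○
9) ○○○○○○○
○○○○○○○
○○○^●○○
○○●●●○○
○○●●○○○
○○○○○○○
○○○○○○○
10) ○○○○○○○
○○○○○○○
○○<○●○○
○○●●●○○
○○●●○○○
○○○○○○○
○○○○○○○
11) ○○○○○○○
○○^○○○○
○○●○●○○
○○●●●○○
○○●●○○○
○○○○○○○
○○○○○○○
12) ○○○○○○○
○○●>○○○
○○●○●○○
○○●●●○○
○○●●○○○
○○○○○○○
○○○○○○○
13) ○○○○○○○
○○●●○○○
○○●v●○○
○○●●●○○
○○●●○○○
○○○○○○○
○○○○○○○
14) ○○○○○○○
○○●●○○○
○○<●●○○
○○●●●○○
○○●●○○○
○○○○○○○
○○○○○○○
15) ○○○○○○○
○○●●○○○
○○○●●○○
○○v●●○○
○○●●○○○
○○○○○○○
○○○○○○○
16) ○○○○○○○
○○●●○○○
○○○●●○○
○○○>●○○
○○●●○○○
○○○○○○○
○○○○○○○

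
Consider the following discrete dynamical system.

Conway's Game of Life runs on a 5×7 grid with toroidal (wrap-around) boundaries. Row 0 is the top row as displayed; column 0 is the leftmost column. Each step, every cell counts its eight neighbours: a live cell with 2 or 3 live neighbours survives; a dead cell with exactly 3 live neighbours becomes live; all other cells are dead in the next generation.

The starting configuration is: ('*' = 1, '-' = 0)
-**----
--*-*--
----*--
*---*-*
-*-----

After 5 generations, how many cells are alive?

0) -**----
--*-*--
----*--
*---*-*
-*-----
1) -***---
-**----
----*--
*----*-
-**----
2) *--*---
-*-----
-*-----
-*-----
*--*---
3) ***----
***----
***----
***----
***----
4) ---*--*
---*--*
---*--*
---*--*
---*--*
5) *-*****
*-*****
*-*****
*-*****
*-*****

30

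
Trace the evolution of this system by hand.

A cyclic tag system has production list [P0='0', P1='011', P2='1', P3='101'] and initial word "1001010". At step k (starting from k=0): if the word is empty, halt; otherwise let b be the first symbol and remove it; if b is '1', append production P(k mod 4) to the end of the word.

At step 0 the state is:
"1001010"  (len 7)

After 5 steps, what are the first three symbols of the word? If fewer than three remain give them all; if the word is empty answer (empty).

100

[0] "1001010"  (len 7)
[1] "0010100"  (len 7)
[2] "010100"  (len 6)
[3] "10100"  (len 5)
[4] "0100101"  (len 7)
[5] "100101"  (len 6)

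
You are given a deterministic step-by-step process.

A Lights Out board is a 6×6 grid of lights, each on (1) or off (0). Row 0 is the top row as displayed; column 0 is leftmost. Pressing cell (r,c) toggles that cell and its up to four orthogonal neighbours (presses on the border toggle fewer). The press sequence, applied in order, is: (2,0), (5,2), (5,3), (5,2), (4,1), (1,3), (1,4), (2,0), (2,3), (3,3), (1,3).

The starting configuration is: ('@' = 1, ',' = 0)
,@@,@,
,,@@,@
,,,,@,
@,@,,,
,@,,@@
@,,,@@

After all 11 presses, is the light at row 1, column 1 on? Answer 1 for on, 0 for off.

0

t=0: ,@@,@,
,,@@,@
,,,,@,
@,@,,,
,@,,@@
@,,,@@
t=1: ,@@,@,
@,@@,@
@@,,@,
,,@,,,
,@,,@@
@,,,@@
t=2: ,@@,@,
@,@@,@
@@,,@,
,,@,,,
,@@,@@
@@@@@@
t=3: ,@@,@,
@,@@,@
@@,,@,
,,@,,,
,@@@@@
@@,,,@
t=4: ,@@,@,
@,@@,@
@@,,@,
,,@,,,
,@,@@@
@,@@,@
t=5: ,@@,@,
@,@@,@
@@,,@,
,@@,,,
@,@@@@
@@@@,@
t=6: ,@@@@,
@,,,@@
@@,@@,
,@@,,,
@,@@@@
@@@@,@
t=7: ,@@@,,
@,,@,,
@@,@,,
,@@,,,
@,@@@@
@@@@,@
t=8: ,@@@,,
,,,@,,
,,,@,,
@@@,,,
@,@@@@
@@@@,@
t=9: ,@@@,,
,,,,,,
,,@,@,
@@@@,,
@,@@@@
@@@@,@
t=10: ,@@@,,
,,,,,,
,,@@@,
@@,,@,
@,@,@@
@@@@,@
t=11: ,@@,,,
,,@@@,
,,@,@,
@@,,@,
@,@,@@
@@@@,@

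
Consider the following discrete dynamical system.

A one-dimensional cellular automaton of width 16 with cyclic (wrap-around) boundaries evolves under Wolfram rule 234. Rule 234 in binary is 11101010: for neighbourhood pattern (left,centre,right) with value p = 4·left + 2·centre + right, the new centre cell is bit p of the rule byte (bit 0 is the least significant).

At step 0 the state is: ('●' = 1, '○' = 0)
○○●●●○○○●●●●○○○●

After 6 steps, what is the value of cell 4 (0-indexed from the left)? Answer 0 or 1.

step 0: ○○●●●○○○●●●●○○○●
step 1: ○●●●●○○●●●●●○○●○
step 2: ●●●●●○●●●●●●○●○○
step 3: ●●●●●●●●●●●●●○○●
step 4: ●●●●●●●●●●●●●○●●
step 5: ●●●●●●●●●●●●●●●●
step 6: ●●●●●●●●●●●●●●●●

1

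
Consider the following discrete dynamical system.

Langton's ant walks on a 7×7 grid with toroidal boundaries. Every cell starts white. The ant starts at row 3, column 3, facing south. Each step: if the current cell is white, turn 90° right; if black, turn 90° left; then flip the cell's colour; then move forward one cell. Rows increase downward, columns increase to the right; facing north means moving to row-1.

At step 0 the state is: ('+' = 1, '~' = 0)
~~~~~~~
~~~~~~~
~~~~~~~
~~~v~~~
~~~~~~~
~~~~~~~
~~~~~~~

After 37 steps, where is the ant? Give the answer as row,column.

6,4

0) ~~~~~~~
~~~~~~~
~~~~~~~
~~~v~~~
~~~~~~~
~~~~~~~
~~~~~~~
1) ~~~~~~~
~~~~~~~
~~~~~~~
~~<+~~~
~~~~~~~
~~~~~~~
~~~~~~~
2) ~~~~~~~
~~~~~~~
~~^~~~~
~~++~~~
~~~~~~~
~~~~~~~
~~~~~~~
3) ~~~~~~~
~~~~~~~
~~+>~~~
~~++~~~
~~~~~~~
~~~~~~~
~~~~~~~
4) ~~~~~~~
~~~~~~~
~~++~~~
~~+v~~~
~~~~~~~
~~~~~~~
~~~~~~~
5) ~~~~~~~
~~~~~~~
~~++~~~
~~+~>~~
~~~~~~~
~~~~~~~
~~~~~~~
6) ~~~~~~~
~~~~~~~
~~++~~~
~~+~+~~
~~~~v~~
~~~~~~~
~~~~~~~
7) ~~~~~~~
~~~~~~~
~~++~~~
~~+~+~~
~~~<+~~
~~~~~~~
~~~~~~~
8) ~~~~~~~
~~~~~~~
~~++~~~
~~+^+~~
~~~++~~
~~~~~~~
~~~~~~~
9) ~~~~~~~
~~~~~~~
~~++~~~
~~++>~~
~~~++~~
~~~~~~~
~~~~~~~
10) ~~~~~~~
~~~~~~~
~~++^~~
~~++~~~
~~~++~~
~~~~~~~
~~~~~~~
11) ~~~~~~~
~~~~~~~
~~+++>~
~~++~~~
~~~++~~
~~~~~~~
~~~~~~~
12) ~~~~~~~
~~~~~~~
~~++++~
~~++~v~
~~~++~~
~~~~~~~
~~~~~~~
13) ~~~~~~~
~~~~~~~
~~++++~
~~++<+~
~~~++~~
~~~~~~~
~~~~~~~
14) ~~~~~~~
~~~~~~~
~~++^+~
~~++++~
~~~++~~
~~~~~~~
~~~~~~~
15) ~~~~~~~
~~~~~~~
~~+<~+~
~~++++~
~~~++~~
~~~~~~~
~~~~~~~
16) ~~~~~~~
~~~~~~~
~~+~~+~
~~+v++~
~~~++~~
~~~~~~~
~~~~~~~
17) ~~~~~~~
~~~~~~~
~~+~~+~
~~+~>+~
~~~++~~
~~~~~~~
~~~~~~~
18) ~~~~~~~
~~~~~~~
~~+~^+~
~~+~~+~
~~~++~~
~~~~~~~
~~~~~~~
19) ~~~~~~~
~~~~~~~
~~+~+>~
~~+~~+~
~~~++~~
~~~~~~~
~~~~~~~
20) ~~~~~~~
~~~~~^~
~~+~+~~
~~+~~+~
~~~++~~
~~~~~~~
~~~~~~~
21) ~~~~~~~
~~~~~+>
~~+~+~~
~~+~~+~
~~~++~~
~~~~~~~
~~~~~~~
22) ~~~~~~~
~~~~~++
~~+~+~v
~~+~~+~
~~~++~~
~~~~~~~
~~~~~~~
23) ~~~~~~~
~~~~~++
~~+~+<+
~~+~~+~
~~~++~~
~~~~~~~
~~~~~~~
24) ~~~~~~~
~~~~~^+
~~+~+++
~~+~~+~
~~~++~~
~~~~~~~
~~~~~~~
25) ~~~~~~~
~~~~<~+
~~+~+++
~~+~~+~
~~~++~~
~~~~~~~
~~~~~~~
26) ~~~~^~~
~~~~+~+
~~+~+++
~~+~~+~
~~~++~~
~~~~~~~
~~~~~~~
27) ~~~~+>~
~~~~+~+
~~+~+++
~~+~~+~
~~~++~~
~~~~~~~
~~~~~~~
28) ~~~~++~
~~~~+v+
~~+~+++
~~+~~+~
~~~++~~
~~~~~~~
~~~~~~~
29) ~~~~++~
~~~~<++
~~+~+++
~~+~~+~
~~~++~~
~~~~~~~
~~~~~~~
30) ~~~~++~
~~~~~++
~~+~v++
~~+~~+~
~~~++~~
~~~~~~~
~~~~~~~
31) ~~~~++~
~~~~~++
~~+~~>+
~~+~~+~
~~~++~~
~~~~~~~
~~~~~~~
32) ~~~~++~
~~~~~^+
~~+~~~+
~~+~~+~
~~~++~~
~~~~~~~
~~~~~~~
33) ~~~~++~
~~~~<~+
~~+~~~+
~~+~~+~
~~~++~~
~~~~~~~
~~~~~~~
34) ~~~~^+~
~~~~+~+
~~+~~~+
~~+~~+~
~~~++~~
~~~~~~~
~~~~~~~
35) ~~~<~+~
~~~~+~+
~~+~~~+
~~+~~+~
~~~++~~
~~~~~~~
~~~~~~~
36) ~~~+~+~
~~~~+~+
~~+~~~+
~~+~~+~
~~~++~~
~~~~~~~
~~~^~~~
37) ~~~+~+~
~~~~+~+
~~+~~~+
~~+~~+~
~~~++~~
~~~~~~~
~~~+>~~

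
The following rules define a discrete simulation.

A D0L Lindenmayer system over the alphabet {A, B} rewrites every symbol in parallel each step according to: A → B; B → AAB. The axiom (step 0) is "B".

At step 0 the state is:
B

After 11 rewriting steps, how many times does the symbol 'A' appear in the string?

1366

[0] B
[1] AAB
[2] BBAAB
[3] AABAABBBAAB
[4] BBAABBBAABAABAABBBAAB
[5] AABAABBBAABAABAABBBAABBBAABBBAABAABAABBBAAB
[6] BBAABBBAABAABAABBBAABBBAABBBAABAABAABBBAABAABAABBBAABAABAABBBAABBBAABBBAABAABAABBBAAB
[7] AABAABBBAABAABAABBBAABBBAABBBAABAABAABBBAABAABAABBBAABAABA…BAABAABAABBBAABAABAABBBAABAABAABBBAABBBAABBBAABAABAABBBAAB  (len 171)
[8] BBAABBBAABAABAABBBAABBBAABBBAABAABAABBBAABAABAABBBAABAABAA…BAABAABAABBBAABAABAABBBAABAABAABBBAABBBAABBBAABAABAABBBAAB  (len 341)
[9] AABAABBBAABAABAABBBAABBBAABBBAABAABAABBBAABAABAABBBAABAABA…BAABAABAABBBAABAABAABBBAABAABAABBBAABBBAABBBAABAABAABBBAAB  (len 683)
[10] BBAABBBAABAABAABBBAABBBAABBBAABAABAABBBAABAABAABBBAABAABAA…BAABAABAABBBAABAABAABBBAABAABAABBBAABBBAABBBAABAABAABBBAAB  (len 1365)
[11] AABAABBBAABAABAABBBAABBBAABBBAABAABAABBBAABAABAABBBAABAABA…BAABAABAABBBAABAABAABBBAABAABAABBBAABBBAABBBAABAABAABBBAAB  (len 2731)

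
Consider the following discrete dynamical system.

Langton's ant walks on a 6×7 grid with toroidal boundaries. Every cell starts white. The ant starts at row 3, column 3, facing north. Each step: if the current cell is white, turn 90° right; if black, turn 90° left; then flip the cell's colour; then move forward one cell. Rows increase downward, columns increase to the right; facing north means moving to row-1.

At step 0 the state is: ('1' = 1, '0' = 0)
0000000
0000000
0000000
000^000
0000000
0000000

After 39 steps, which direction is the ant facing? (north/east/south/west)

east

t=0: 0000000
0000000
0000000
000^000
0000000
0000000
t=1: 0000000
0000000
0000000
0001>00
0000000
0000000
t=2: 0000000
0000000
0000000
0001100
0000v00
0000000
t=3: 0000000
0000000
0000000
0001100
000<100
0000000
t=4: 0000000
0000000
0000000
000^100
0001100
0000000
t=5: 0000000
0000000
0000000
00<0100
0001100
0000000
t=6: 0000000
0000000
00^0000
0010100
0001100
0000000
t=7: 0000000
0000000
001>000
0010100
0001100
0000000
t=8: 0000000
0000000
0011000
001v100
0001100
0000000
t=9: 0000000
0000000
0011000
00<1100
0001100
0000000
t=10: 0000000
0000000
0011000
0001100
00v1100
0000000
t=11: 0000000
0000000
0011000
0001100
0<11100
0000000
t=12: 0000000
0000000
0011000
0^01100
0111100
0000000
t=13: 0000000
0000000
0011000
01>1100
0111100
0000000
t=14: 0000000
0000000
0011000
0111100
01v1100
0000000
t=15: 0000000
0000000
0011000
0111100
010>100
0000000
t=16: 0000000
0000000
0011000
011^100
0100100
0000000
t=17: 0000000
0000000
0011000
01<0100
0100100
0000000
t=18: 0000000
0000000
0011000
0100100
01v0100
0000000
t=19: 0000000
0000000
0011000
0100100
0<10100
0000000
t=20: 0000000
0000000
0011000
0100100
0010100
0v00000
t=21: 0000000
0000000
0011000
0100100
0010100
<100000
t=22: 0000000
0000000
0011000
0100100
^010100
1100000
t=23: 0000000
0000000
0011000
0100100
1>10100
1100000
t=24: 0000000
0000000
0011000
0100100
1110100
1v00000
t=25: 0000000
0000000
0011000
0100100
1110100
10>0000
t=26: 00v0000
0000000
0011000
0100100
1110100
1010000
t=27: 0<10000
0000000
0011000
0100100
1110100
1010000
t=28: 0110000
0000000
0011000
0100100
1110100
1^10000
t=29: 0110000
0000000
0011000
0100100
1110100
11>0000
t=30: 0110000
0000000
0011000
0100100
11^0100
1100000
t=31: 0110000
0000000
0011000
0100100
1<00100
1100000
t=32: 0110000
0000000
0011000
0100100
1000100
1v00000
t=33: 0110000
0000000
0011000
0100100
1000100
10>0000
t=34: 01v0000
0000000
0011000
0100100
1000100
1010000
t=35: 010>000
0000000
0011000
0100100
1000100
1010000
t=36: 0101000
000v000
0011000
0100100
1000100
1010000
t=37: 0101000
00<1000
0011000
0100100
1000100
1010000
t=38: 01^1000
0011000
0011000
0100100
1000100
1010000
t=39: 011>000
0011000
0011000
0100100
1000100
1010000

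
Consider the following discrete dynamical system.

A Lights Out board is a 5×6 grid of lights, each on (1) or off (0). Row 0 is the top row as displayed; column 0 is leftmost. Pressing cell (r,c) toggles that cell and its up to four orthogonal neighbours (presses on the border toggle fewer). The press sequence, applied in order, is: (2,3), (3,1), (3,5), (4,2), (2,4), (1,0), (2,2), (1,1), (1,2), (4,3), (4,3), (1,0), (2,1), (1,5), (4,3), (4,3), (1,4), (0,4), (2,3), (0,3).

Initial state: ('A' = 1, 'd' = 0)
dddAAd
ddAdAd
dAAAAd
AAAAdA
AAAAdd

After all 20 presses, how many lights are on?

16

gen 0: dddAAd
ddAdAd
dAAAAd
AAAAdA
AAAAdd
gen 1: dddAAd
ddAAAd
dAdddd
AAAddA
AAAAdd
gen 2: dddAAd
ddAAAd
dddddd
dddddA
AdAAdd
gen 3: dddAAd
ddAAAd
dddddA
ddddAd
AdAAdA
gen 4: dddAAd
ddAAAd
dddddA
ddAdAd
AAdddA
gen 5: dddAAd
ddAAdd
dddAAd
ddAddd
AAdddA
gen 6: AddAAd
AAAAdd
AddAAd
ddAddd
AAdddA
gen 7: AddAAd
AAdAdd
AAAdAd
dddddd
AAdddA
gen 8: AAdAAd
ddAAdd
AdAdAd
dddddd
AAdddA
gen 9: AAAAAd
dAdddd
AdddAd
dddddd
AAdddA
gen 10: AAAAAd
dAdddd
AdddAd
dddAdd
AAAAAA
gen 11: AAAAAd
dAdddd
AdddAd
dddddd
AAdddA
gen 12: dAAAAd
Addddd
ddddAd
dddddd
AAdddA
gen 13: dAAAAd
AAdddd
AAAdAd
dAdddd
AAdddA
gen 14: dAAAAA
AAddAA
AAAdAA
dAdddd
AAdddA
gen 15: dAAAAA
AAddAA
AAAdAA
dAdAdd
AAAAAA
gen 16: dAAAAA
AAddAA
AAAdAA
dAdddd
AAdddA
gen 17: dAAAdA
AAdAdd
AAAddA
dAdddd
AAdddA
gen 18: dAAdAd
AAdAAd
AAAddA
dAdddd
AAdddA
gen 19: dAAdAd
AAddAd
AAdAAA
dAdAdd
AAdddA
gen 20: dAdAdd
AAdAAd
AAdAAA
dAdAdd
AAdddA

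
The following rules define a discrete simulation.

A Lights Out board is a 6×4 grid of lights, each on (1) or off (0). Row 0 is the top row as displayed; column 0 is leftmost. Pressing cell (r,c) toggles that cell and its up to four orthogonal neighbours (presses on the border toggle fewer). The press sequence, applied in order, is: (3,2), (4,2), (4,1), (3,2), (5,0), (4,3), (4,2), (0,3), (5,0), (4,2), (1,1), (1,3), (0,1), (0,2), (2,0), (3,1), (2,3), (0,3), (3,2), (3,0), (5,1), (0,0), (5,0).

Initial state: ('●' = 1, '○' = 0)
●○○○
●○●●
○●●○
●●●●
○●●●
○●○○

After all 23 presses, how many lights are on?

[0] ●○○○
●○●●
○●●○
●●●●
○●●●
○●○○
[1] ●○○○
●○●●
○●○○
●○○○
○●○●
○●○○
[2] ●○○○
●○●●
○●○○
●○●○
○○●○
○●●○
[3] ●○○○
●○●●
○●○○
●●●○
●●○○
○○●○
[4] ●○○○
●○●●
○●●○
●○○●
●●●○
○○●○
[5] ●○○○
●○●●
○●●○
●○○●
○●●○
●●●○
[6] ●○○○
●○●●
○●●○
●○○○
○●○●
●●●●
[7] ●○○○
●○●●
○●●○
●○●○
○○●○
●●○●
[8] ●○●●
●○●○
○●●○
●○●○
○○●○
●●○●
[9] ●○●●
●○●○
○●●○
●○●○
●○●○
○○○●
[10] ●○●●
●○●○
○●●○
●○○○
●●○●
○○●●
[11] ●●●●
○●○○
○○●○
●○○○
●●○●
○○●●
[12] ●●●○
○●●●
○○●●
●○○○
●●○●
○○●●
[13] ○○○○
○○●●
○○●●
●○○○
●●○●
○○●●
[14] ○●●●
○○○●
○○●●
●○○○
●●○●
○○●●
[15] ○●●●
●○○●
●●●●
○○○○
●●○●
○○●●
[16] ○●●●
●○○●
●○●●
●●●○
●○○●
○○●●
[17] ○●●●
●○○○
●○○○
●●●●
●○○●
○○●●
[18] ○●○○
●○○●
●○○○
●●●●
●○○●
○○●●
[19] ○●○○
●○○●
●○●○
●○○○
●○●●
○○●●
[20] ○●○○
●○○●
○○●○
○●○○
○○●●
○○●●
[21] ○●○○
●○○●
○○●○
○●○○
○●●●
●●○●
[22] ●○○○
○○○●
○○●○
○●○○
○●●●
●●○●
[23] ●○○○
○○○●
○○●○
○●○○
●●●●
○○○●

9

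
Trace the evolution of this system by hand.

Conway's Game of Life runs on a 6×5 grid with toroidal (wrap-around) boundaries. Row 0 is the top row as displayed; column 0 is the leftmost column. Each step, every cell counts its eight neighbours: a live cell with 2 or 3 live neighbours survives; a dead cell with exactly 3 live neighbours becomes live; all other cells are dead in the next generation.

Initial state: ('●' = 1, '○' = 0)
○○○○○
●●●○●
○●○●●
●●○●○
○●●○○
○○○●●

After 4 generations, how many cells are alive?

10

k=0  ○○○○○
●●●○●
○●○●●
●●○●○
○●●○○
○○○●●
k=1  ○●●○○
○●●○●
○○○○○
○○○●○
○●○○○
○○●●○
k=2  ●○○○○
●●●●○
○○●●○
○○○○○
○○○●○
○○○●○
k=3  ●○○●○
●○○●○
○○○●●
○○●●○
○○○○○
○○○○●
k=4  ●○○●○
●○●●○
○○○○○
○○●●●
○○○●○
○○○○●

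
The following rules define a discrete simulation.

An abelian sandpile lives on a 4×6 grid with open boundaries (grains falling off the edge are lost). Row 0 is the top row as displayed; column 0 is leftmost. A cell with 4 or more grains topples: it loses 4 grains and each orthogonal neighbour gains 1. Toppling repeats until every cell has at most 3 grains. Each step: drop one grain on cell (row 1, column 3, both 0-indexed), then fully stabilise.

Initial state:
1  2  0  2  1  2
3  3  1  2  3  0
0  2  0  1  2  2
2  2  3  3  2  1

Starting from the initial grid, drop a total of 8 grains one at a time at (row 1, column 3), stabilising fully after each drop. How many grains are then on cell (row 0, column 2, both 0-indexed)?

gen 0: 1  2  0  2  1  2
3  3  1  2  3  0
0  2  0  1  2  2
2  2  3  3  2  1
gen 1: 1  2  0  2  1  2
3  3  1  3  3  0
0  2  0  1  2  2
2  2  3  3  2  1
gen 2: 1  2  0  3  2  2
3  3  2  1  0  1
0  2  0  2  3  2
2  2  3  3  2  1
gen 3: 1  2  0  3  2  2
3  3  2  2  0  1
0  2  0  2  3  2
2  2  3  3  2  1
gen 4: 1  2  0  3  2  2
3  3  2  3  0  1
0  2  0  2  3  2
2  2  3  3  2  1
gen 5: 1  2  1  0  3  2
3  3  3  1  1  1
0  2  0  3  3  2
2  2  3  3  2  1
gen 6: 1  2  1  0  3  2
3  3  3  2  1  1
0  2  0  3  3  2
2  2  3  3  2  1
gen 7: 1  2  1  0  3  2
3  3  3  3  1  1
0  2  0  3  3  2
2  2  3  3  2  1
gen 8: 2  3  2  1  3  2
0  1  1  2  3  1
1  3  3  2  1  3
2  3  0  2  0  2

2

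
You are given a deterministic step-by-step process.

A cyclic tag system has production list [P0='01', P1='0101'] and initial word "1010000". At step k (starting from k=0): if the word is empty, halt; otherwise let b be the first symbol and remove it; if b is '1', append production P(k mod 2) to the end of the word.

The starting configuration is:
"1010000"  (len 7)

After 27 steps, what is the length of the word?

k=0  "1010000"  (len 7)
k=1  "01000001"  (len 8)
k=2  "1000001"  (len 7)
k=3  "00000101"  (len 8)
k=4  "0000101"  (len 7)
k=5  "000101"  (len 6)
k=6  "00101"  (len 5)
k=7  "0101"  (len 4)
k=8  "101"  (len 3)
k=9  "0101"  (len 4)
k=10  "101"  (len 3)
k=11  "0101"  (len 4)
k=12  "101"  (len 3)
k=13  "0101"  (len 4)
k=14  "101"  (len 3)
k=15  "0101"  (len 4)
k=16  "101"  (len 3)
k=17  "0101"  (len 4)
k=18  "101"  (len 3)
k=19  "0101"  (len 4)
k=20  "101"  (len 3)
k=21  "0101"  (len 4)
k=22  "101"  (len 3)
k=23  "0101"  (len 4)
k=24  "101"  (len 3)
k=25  "0101"  (len 4)
k=26  "101"  (len 3)
k=27  "0101"  (len 4)

4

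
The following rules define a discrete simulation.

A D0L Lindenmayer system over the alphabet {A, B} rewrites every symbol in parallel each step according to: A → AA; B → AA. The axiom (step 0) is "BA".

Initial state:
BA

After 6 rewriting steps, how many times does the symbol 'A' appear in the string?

128

0) BA
1) AAAA
2) AAAAAAAA
3) AAAAAAAAAAAAAAAA
4) AAAAAAAAAAAAAAAAAAAAAAAAAAAAAAAA
5) AAAAAAAAAAAAAAAAAAAAAAAAAAAAAAAAAAAAAAAAAAAAAAAAAAAAAAAAAAAAAAAA
6) AAAAAAAAAAAAAAAAAAAAAAAAAAAAAAAAAAAAAAAAAAAAAAAAAAAAAAAAAA…AAAAAAAAAAAAAAAAAAAAAAAAAAAAAAAAAAAAAAAAAAAAAAAAAAAAAAAAAA  (len 128)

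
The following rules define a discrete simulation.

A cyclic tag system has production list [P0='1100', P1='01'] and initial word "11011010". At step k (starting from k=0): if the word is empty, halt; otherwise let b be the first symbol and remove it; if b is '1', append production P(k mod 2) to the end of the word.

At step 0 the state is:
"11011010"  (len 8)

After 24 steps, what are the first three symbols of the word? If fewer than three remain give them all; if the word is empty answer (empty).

k=0  "11011010"  (len 8)
k=1  "10110101100"  (len 11)
k=2  "011010110001"  (len 12)
k=3  "11010110001"  (len 11)
k=4  "101011000101"  (len 12)
k=5  "010110001011100"  (len 15)
k=6  "10110001011100"  (len 14)
k=7  "01100010111001100"  (len 17)
k=8  "1100010111001100"  (len 16)
k=9  "1000101110011001100"  (len 19)
k=10  "00010111001100110001"  (len 20)
k=11  "0010111001100110001"  (len 19)
k=12  "010111001100110001"  (len 18)
k=13  "10111001100110001"  (len 17)
k=14  "011100110011000101"  (len 18)
k=15  "11100110011000101"  (len 17)
k=16  "110011001100010101"  (len 18)
k=17  "100110011000101011100"  (len 21)
k=18  "0011001100010101110001"  (len 22)
k=19  "011001100010101110001"  (len 21)
k=20  "11001100010101110001"  (len 20)
k=21  "10011000101011100011100"  (len 23)
k=22  "001100010101110001110001"  (len 24)
k=23  "01100010101110001110001"  (len 23)
k=24  "1100010101110001110001"  (len 22)

110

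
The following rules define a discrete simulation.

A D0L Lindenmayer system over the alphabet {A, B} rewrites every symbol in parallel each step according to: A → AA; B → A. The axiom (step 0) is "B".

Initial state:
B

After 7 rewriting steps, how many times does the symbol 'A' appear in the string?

64

t=0: B
t=1: A
t=2: AA
t=3: AAAA
t=4: AAAAAAAA
t=5: AAAAAAAAAAAAAAAA
t=6: AAAAAAAAAAAAAAAAAAAAAAAAAAAAAAAA
t=7: AAAAAAAAAAAAAAAAAAAAAAAAAAAAAAAAAAAAAAAAAAAAAAAAAAAAAAAAAAAAAAAA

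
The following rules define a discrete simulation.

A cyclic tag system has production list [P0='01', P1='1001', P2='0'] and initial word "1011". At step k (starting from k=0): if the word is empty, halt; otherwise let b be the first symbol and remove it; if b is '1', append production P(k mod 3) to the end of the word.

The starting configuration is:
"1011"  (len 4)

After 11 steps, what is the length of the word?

0) "1011"  (len 4)
1) "01101"  (len 5)
2) "1101"  (len 4)
3) "1010"  (len 4)
4) "01001"  (len 5)
5) "1001"  (len 4)
6) "0010"  (len 4)
7) "010"  (len 3)
8) "10"  (len 2)
9) "00"  (len 2)
10) "0"  (len 1)
11) (halted — word empty)

0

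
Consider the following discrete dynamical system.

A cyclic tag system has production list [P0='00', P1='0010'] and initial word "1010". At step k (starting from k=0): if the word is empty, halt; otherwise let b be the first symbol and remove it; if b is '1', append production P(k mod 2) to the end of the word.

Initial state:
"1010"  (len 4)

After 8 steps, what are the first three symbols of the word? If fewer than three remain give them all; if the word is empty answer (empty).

[0] "1010"  (len 4)
[1] "01000"  (len 5)
[2] "1000"  (len 4)
[3] "00000"  (len 5)
[4] "0000"  (len 4)
[5] "000"  (len 3)
[6] "00"  (len 2)
[7] "0"  (len 1)
[8] (halted — word empty)

(empty)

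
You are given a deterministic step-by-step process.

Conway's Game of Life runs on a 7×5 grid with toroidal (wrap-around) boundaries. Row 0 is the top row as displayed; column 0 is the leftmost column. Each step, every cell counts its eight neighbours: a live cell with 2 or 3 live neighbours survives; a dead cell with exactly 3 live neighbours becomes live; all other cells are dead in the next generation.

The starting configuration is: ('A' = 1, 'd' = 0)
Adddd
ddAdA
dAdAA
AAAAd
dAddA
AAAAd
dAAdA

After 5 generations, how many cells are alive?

13

0) Adddd
ddAdA
dAdAA
AAAAd
dAddA
AAAAd
dAAdA
1) AdAdA
dAAdA
ddddd
ddddd
ddddd
ddddd
ddddA
2) ddAdA
dAAdA
ddddd
ddddd
ddddd
ddddd
AddAA
3) ddAdd
AAAdd
ddddd
ddddd
ddddd
ddddA
AddAA
4) ddAdd
dAAdd
dAddd
ddddd
ddddd
AddAA
AddAA
5) AdAdA
dAAdd
dAAdd
ddddd
ddddA
AddAd
AAAdd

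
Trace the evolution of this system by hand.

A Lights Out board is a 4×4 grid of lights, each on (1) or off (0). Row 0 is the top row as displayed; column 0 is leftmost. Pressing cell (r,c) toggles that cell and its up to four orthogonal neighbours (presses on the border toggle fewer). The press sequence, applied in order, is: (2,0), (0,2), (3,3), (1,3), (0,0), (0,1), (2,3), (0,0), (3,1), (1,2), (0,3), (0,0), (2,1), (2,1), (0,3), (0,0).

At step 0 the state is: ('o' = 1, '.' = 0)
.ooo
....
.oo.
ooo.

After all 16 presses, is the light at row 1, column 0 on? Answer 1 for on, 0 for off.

1

t=0: .ooo
....
.oo.
ooo.
t=1: .ooo
o...
o.o.
.oo.
t=2: ....
o.o.
o.o.
.oo.
t=3: ....
o.o.
o.oo
.o.o
t=4: ...o
o..o
o.o.
.o.o
t=5: oo.o
...o
o.o.
.o.o
t=6: ..oo
.o.o
o.o.
.o.o
t=7: ..oo
.o..
o..o
.o..
t=8: oooo
oo..
o..o
.o..
t=9: oooo
oo..
oo.o
o.o.
t=10: oo.o
o.oo
oooo
o.o.
t=11: ooo.
o.o.
oooo
o.o.
t=12: ..o.
..o.
oooo
o.o.
t=13: ..o.
.oo.
...o
ooo.
t=14: ..o.
..o.
oooo
o.o.
t=15: ...o
..oo
oooo
o.o.
t=16: oo.o
o.oo
oooo
o.o.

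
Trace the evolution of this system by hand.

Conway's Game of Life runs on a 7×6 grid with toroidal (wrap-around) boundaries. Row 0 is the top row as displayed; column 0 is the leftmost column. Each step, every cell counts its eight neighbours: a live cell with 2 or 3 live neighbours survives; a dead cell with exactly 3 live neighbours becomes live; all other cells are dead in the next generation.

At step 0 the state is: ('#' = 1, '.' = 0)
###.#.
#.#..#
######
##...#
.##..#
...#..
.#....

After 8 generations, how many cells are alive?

16

step 0: ###.#.
#.#..#
######
##...#
.##..#
...#..
.#....
step 1: ..##..
......
...#..
......
.##.##
##....
##.#..
step 2: .###..
..##..
......
..###.
.##..#
...##.
#..#..
step 3: .#..#.
.#.#..
....#.
.####.
.#...#
##.###
.#....
step 4: ##....
..###.
.#..#.
######
......
.#..##
.#.#..
step 5: ##..#.
#.####
......
######
......
#.#.#.
.#..##
step 6: ......
#.###.
......
######
......
##.##.
..#.#.
step 7: .##.##
...#..
......
######
......
.#####
.##.##
step 8: .#...#
..###.
##...#
######
......
.#...#
......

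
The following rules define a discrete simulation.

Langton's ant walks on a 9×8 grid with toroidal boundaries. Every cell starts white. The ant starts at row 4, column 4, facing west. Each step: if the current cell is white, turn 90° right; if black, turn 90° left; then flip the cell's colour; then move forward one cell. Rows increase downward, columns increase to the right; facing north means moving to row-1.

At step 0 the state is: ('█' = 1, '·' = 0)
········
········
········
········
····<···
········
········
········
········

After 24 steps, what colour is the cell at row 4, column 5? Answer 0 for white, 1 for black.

0

k=0  ········
········
········
········
····<···
········
········
········
········
k=1  ········
········
········
····^···
····█···
········
········
········
········
k=2  ········
········
········
····█>··
····█···
········
········
········
········
k=3  ········
········
········
····██··
····█v··
········
········
········
········
k=4  ········
········
········
····██··
····<█··
········
········
········
········
k=5  ········
········
········
····██··
·····█··
····v···
········
········
········
k=6  ········
········
········
····██··
·····█··
···<█···
········
········
········
k=7  ········
········
········
····██··
···^·█··
···██···
········
········
········
k=8  ········
········
········
····██··
···█>█··
···██···
········
········
········
k=9  ········
········
········
····██··
···███··
···█v···
········
········
········
k=10  ········
········
········
····██··
···███··
···█·>··
········
········
········
k=11  ········
········
········
····██··
···███··
···█·█··
·····v··
········
········
k=12  ········
········
········
····██··
···███··
···█·█··
····<█··
········
········
k=13  ········
········
········
····██··
···███··
···█^█··
····██··
········
········
k=14  ········
········
········
····██··
···███··
···██>··
····██··
········
········
k=15  ········
········
········
····██··
···██^··
···██···
····██··
········
········
k=16  ········
········
········
····██··
···█<···
···██···
····██··
········
········
k=17  ········
········
········
····██··
···█····
···█v···
····██··
········
········
k=18  ········
········
········
····██··
···█····
···█·>··
····██··
········
········
k=19  ········
········
········
····██··
···█····
···█·█··
····█v··
········
········
k=20  ········
········
········
····██··
···█····
···█·█··
····█·>·
········
········
k=21  ········
········
········
····██··
···█····
···█·█··
····█·█·
······v·
········
k=22  ········
········
········
····██··
···█····
···█·█··
····█·█·
·····<█·
········
k=23  ········
········
········
····██··
···█····
···█·█··
····█^█·
·····██·
········
k=24  ········
········
········
····██··
···█····
···█·█··
····██>·
·····██·
········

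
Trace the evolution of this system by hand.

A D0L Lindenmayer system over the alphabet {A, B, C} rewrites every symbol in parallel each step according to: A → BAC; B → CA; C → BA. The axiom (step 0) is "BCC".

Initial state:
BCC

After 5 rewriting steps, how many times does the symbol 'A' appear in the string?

t=0: BCC
t=1: CABABA
t=2: BABACCABACCABAC
t=3: CABACCABACBABABACCABACBABABACCABACBA
t=4: BABACCABACBABABACCABACBACABACCABACCABACBABABACCABACBACABACCABACCABACBABABACCABACBACABAC
t=5: CABACCABACBABABACCABACBACABACCABACCABACBABABACCABACBACABAC…BABACCABACBACABACCABACCABACBABABACCABACBACABACBABACCABACBA  (len 210)

87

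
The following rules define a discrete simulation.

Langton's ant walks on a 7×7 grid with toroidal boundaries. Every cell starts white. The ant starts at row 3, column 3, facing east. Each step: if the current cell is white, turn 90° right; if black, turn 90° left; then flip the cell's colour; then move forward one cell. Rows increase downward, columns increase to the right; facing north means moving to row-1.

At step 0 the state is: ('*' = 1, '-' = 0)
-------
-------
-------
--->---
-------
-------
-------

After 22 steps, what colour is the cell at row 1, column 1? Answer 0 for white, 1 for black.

0) -------
-------
-------
--->---
-------
-------
-------
1) -------
-------
-------
---*---
---v---
-------
-------
2) -------
-------
-------
---*---
--<*---
-------
-------
3) -------
-------
-------
--^*---
--**---
-------
-------
4) -------
-------
-------
--*>---
--**---
-------
-------
5) -------
-------
---^---
--*----
--**---
-------
-------
6) -------
-------
---*>--
--*----
--**---
-------
-------
7) -------
-------
---**--
--*-v--
--**---
-------
-------
8) -------
-------
---**--
--*<*--
--**---
-------
-------
9) -------
-------
---^*--
--***--
--**---
-------
-------
10) -------
-------
--<-*--
--***--
--**---
-------
-------
11) -------
--^----
--*-*--
--***--
--**---
-------
-------
12) -------
--*>---
--*-*--
--***--
--**---
-------
-------
13) -------
--**---
--*v*--
--***--
--**---
-------
-------
14) -------
--**---
--<**--
--***--
--**---
-------
-------
15) -------
--**---
---**--
--v**--
--**---
-------
-------
16) -------
--**---
---**--
--->*--
--**---
-------
-------
17) -------
--**---
---^*--
----*--
--**---
-------
-------
18) -------
--**---
--<-*--
----*--
--**---
-------
-------
19) -------
--^*---
--*-*--
----*--
--**---
-------
-------
20) -------
-<-*---
--*-*--
----*--
--**---
-------
-------
21) -^-----
-*-*---
--*-*--
----*--
--**---
-------
-------
22) -*>----
-*-*---
--*-*--
----*--
--**---
-------
-------

1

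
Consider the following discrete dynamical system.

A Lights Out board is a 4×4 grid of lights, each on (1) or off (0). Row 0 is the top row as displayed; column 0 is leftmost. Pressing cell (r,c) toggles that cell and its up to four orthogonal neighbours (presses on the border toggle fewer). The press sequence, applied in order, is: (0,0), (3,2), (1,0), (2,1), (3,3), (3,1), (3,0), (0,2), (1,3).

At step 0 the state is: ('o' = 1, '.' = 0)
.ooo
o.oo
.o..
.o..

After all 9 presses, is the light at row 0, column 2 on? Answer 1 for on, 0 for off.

0

k=0  .ooo
o.oo
.o..
.o..
k=1  o.oo
..oo
.o..
.o..
k=2  o.oo
..oo
.oo.
..oo
k=3  ..oo
oooo
ooo.
..oo
k=4  ..oo
o.oo
....
.ooo
k=5  ..oo
o.oo
...o
.o..
k=6  ..oo
o.oo
.o.o
o.o.
k=7  ..oo
o.oo
oo.o
.oo.
k=8  .o..
o..o
oo.o
.oo.
k=9  .o.o
o.o.
oo..
.oo.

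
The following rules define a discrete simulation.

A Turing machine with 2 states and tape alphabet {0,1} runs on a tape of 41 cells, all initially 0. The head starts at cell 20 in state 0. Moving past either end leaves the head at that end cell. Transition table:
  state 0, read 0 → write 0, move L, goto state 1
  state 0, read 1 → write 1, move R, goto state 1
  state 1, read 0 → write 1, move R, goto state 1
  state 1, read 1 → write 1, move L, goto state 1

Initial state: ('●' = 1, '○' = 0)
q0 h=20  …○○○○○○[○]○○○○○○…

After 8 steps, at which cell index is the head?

[0] q0 h=20  …○○○○○○[○]○○○○○○…
[1] q1 h=19  …○○○○○○[○]○○○○○○…
[2] q1 h=20  …○○○○○●[○]○○○○○○…
[3] q1 h=21  …○○○○●●[○]○○○○○○…
[4] q1 h=22  …○○○●●●[○]○○○○○○…
[5] q1 h=23  …○○●●●●[○]○○○○○○…
[6] q1 h=24  …○●●●●●[○]○○○○○○…
[7] q1 h=25  …●●●●●●[○]○○○○○○…
[8] q1 h=26  …●●●●●●[○]○○○○○○…

26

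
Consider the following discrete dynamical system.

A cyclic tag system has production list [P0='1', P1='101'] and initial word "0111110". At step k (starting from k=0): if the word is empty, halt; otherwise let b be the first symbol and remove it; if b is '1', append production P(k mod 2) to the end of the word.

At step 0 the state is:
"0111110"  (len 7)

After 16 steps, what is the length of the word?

19

step 0: "0111110"  (len 7)
step 1: "111110"  (len 6)
step 2: "11110101"  (len 8)
step 3: "11101011"  (len 8)
step 4: "1101011101"  (len 10)
step 5: "1010111011"  (len 10)
step 6: "010111011101"  (len 12)
step 7: "10111011101"  (len 11)
step 8: "0111011101101"  (len 13)
step 9: "111011101101"  (len 12)
step 10: "11011101101101"  (len 14)
step 11: "10111011011011"  (len 14)
step 12: "0111011011011101"  (len 16)
step 13: "111011011011101"  (len 15)
step 14: "11011011011101101"  (len 17)
step 15: "10110110111011011"  (len 17)
step 16: "0110110111011011101"  (len 19)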